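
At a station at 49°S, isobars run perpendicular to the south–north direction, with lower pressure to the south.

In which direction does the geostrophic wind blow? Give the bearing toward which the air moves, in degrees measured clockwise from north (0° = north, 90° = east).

The pressure-gradient force points toward the south (bearing 180°).
Geostrophic balance: in the Southern Hemisphere the Coriolis force deflects motion to the left, so the geostrophic wind blows 90° to the left of the pressure-gradient force (low pressure on the right).
Rotating 180° by 90° counterclockwise gives 090° — the wind blows toward the east.

090°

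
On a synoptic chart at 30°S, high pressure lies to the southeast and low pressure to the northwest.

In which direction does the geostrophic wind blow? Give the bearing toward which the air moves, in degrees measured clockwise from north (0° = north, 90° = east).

225°

The pressure-gradient force points toward the northwest (bearing 315°).
Geostrophic balance: in the Southern Hemisphere the Coriolis force deflects motion to the left, so the geostrophic wind blows 90° to the left of the pressure-gradient force (low pressure on the right).
Rotating 315° by 90° counterclockwise gives 225° — the wind blows toward the southwest.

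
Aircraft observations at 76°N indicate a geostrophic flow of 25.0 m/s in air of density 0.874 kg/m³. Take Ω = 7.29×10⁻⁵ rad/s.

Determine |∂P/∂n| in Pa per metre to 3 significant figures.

Coriolis parameter at 76°N:
f = 2Ω sin φ = 2 × 7.29×10⁻⁵ × sin 76° = 1.41×10⁻⁴ s⁻¹
Geostrophic balance rearranged: |∂P/∂n| = f ρ V_g
|∂P/∂n| = 1.41×10⁻⁴ × 0.874 × 25.0 = 3.09×10⁻³ Pa/m

3.09×10⁻³ Pa/m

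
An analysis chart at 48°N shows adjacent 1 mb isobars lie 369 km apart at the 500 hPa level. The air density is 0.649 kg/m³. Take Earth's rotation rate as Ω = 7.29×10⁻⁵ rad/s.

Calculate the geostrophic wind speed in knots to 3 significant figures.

Coriolis parameter at 48°N:
f = 2Ω sin φ = 2 × 7.29×10⁻⁵ × sin 48° = 1.08×10⁻⁴ s⁻¹
Pressure gradient: |∂P/∂n| = 100 Pa / 369000 m = 2.71×10⁻⁴ Pa/m
Geostrophic balance (pressure-gradient force = Coriolis force):
V_g = (1/(fρ)) |∂P/∂n| = 2.71×10⁻⁴ / (1.08×10⁻⁴ × 0.649) = 3.85 m/s
Converting: 3.85 m/s × 1.944 = 7.49 knots

7.49 knots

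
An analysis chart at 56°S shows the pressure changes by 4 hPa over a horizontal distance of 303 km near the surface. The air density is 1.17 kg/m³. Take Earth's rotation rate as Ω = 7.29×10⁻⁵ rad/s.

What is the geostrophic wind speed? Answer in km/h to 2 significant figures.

34 km/h

Coriolis parameter at 56°S:
f = 2Ω sin φ = 2 × 7.29×10⁻⁵ × sin 56° = 1.21×10⁻⁴ s⁻¹
Pressure gradient: |∂P/∂n| = 400 Pa / 303000 m = 1.32×10⁻³ Pa/m
Geostrophic balance (pressure-gradient force = Coriolis force):
V_g = (1/(fρ)) |∂P/∂n| = 1.32×10⁻³ / (1.21×10⁻⁴ × 1.17) = 9.33 m/s
Converting: 9.33 m/s × 3.6 = 34 km/h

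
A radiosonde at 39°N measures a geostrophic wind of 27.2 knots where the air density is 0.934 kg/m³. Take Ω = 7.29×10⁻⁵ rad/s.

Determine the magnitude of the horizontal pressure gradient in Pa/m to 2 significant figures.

Coriolis parameter at 39°N:
f = 2Ω sin φ = 2 × 7.29×10⁻⁵ × sin 39° = 9.18×10⁻⁵ s⁻¹
Wind speed in SI: 27.2 knots = 14.0 m/s
Geostrophic balance rearranged: |∂P/∂n| = f ρ V_g
|∂P/∂n| = 9.18×10⁻⁵ × 0.934 × 14.0 = 1.20×10⁻³ Pa/m

1.2×10⁻³ Pa/m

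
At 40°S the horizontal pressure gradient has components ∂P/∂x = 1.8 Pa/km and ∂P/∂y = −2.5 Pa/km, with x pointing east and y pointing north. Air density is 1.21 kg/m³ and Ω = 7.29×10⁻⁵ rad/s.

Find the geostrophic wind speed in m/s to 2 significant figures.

27 m/s

Coriolis parameter at 40°S:
f = 2Ω sin φ = 2 × 7.29×10⁻⁵ × sin 40° = 9.37×10⁻⁵ s⁻¹
In the Southern Hemisphere f is negative: f = −9.37×10⁻⁵ s⁻¹.
Component geostrophic relations (x east, y north):
u_g = −(1/(fρ)) ∂P/∂y,  v_g = (1/(fρ)) ∂P/∂x
u_g = −(−2.5×10⁻³)/(−9.37×10⁻⁵ × 1.21) = −22.0 m/s;  v_g = (1.8×10⁻³)/(−9.37×10⁻⁵ × 1.21) = −15.9 m/s
|V_g| = √(u_g² + v_g²) = 27.2 m/s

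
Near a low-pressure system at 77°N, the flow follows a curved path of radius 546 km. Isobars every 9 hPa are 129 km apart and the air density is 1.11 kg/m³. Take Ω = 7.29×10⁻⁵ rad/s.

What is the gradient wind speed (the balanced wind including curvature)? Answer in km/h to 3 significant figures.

Coriolis parameter at 77°N:
f = 2Ω sin φ = 2 × 7.29×10⁻⁵ × sin 77° = 1.42×10⁻⁴ s⁻¹
Pressure gradient: |∂P/∂n| = 900 Pa / 129000 m = 6.98×10⁻³ Pa/m
Geostrophic speed: V_g = |∂P/∂n|/(fρ) = 6.98×10⁻³/(1.42×10⁻⁴ × 1.11) = 44.2 m/s
Around a low, centrifugal force acts outward with Coriolis, so pressure-gradient force balances both:
(1/ρ)|∂P/∂n| = fV + V²/R  →  V² + fR·V − fR·V_g = 0
With fR = 1.42×10⁻⁴ × 546×10³ m = 77.6 m/s:
V = [−fR + √((fR)² + 4 fR V_g)]/2 = [−77.6 + √(77.6² + 4×77.6×44.2)]/2 = 31.5 m/s
Subgeostrophic (V < V_g = 44.2 m/s), as expected around a low.
Converting: 31.5 m/s × 3.6 = 113 km/h

113 km/h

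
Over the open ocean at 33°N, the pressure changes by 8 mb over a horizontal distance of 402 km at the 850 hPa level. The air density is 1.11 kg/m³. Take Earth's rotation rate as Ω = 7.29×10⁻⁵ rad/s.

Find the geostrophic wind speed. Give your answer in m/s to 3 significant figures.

22.6 m/s

Coriolis parameter at 33°N:
f = 2Ω sin φ = 2 × 7.29×10⁻⁵ × sin 33° = 7.94×10⁻⁵ s⁻¹
Pressure gradient: |∂P/∂n| = 800 Pa / 402000 m = 1.99×10⁻³ Pa/m
Geostrophic balance (pressure-gradient force = Coriolis force):
V_g = (1/(fρ)) |∂P/∂n| = 1.99×10⁻³ / (7.94×10⁻⁵ × 1.11) = 22.6 m/s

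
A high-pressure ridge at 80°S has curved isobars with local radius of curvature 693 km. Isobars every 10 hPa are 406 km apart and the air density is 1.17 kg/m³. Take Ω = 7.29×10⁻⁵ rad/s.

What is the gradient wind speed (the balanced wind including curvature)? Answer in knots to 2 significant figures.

Coriolis parameter at 80°S:
f = 2Ω sin φ = 2 × 7.29×10⁻⁵ × sin 80° = 1.44×10⁻⁴ s⁻¹
Pressure gradient: |∂P/∂n| = 1000 Pa / 406000 m = 2.46×10⁻³ Pa/m
Geostrophic speed: V_g = |∂P/∂n|/(fρ) = 2.46×10⁻³/(1.44×10⁻⁴ × 1.17) = 14.7 m/s
Around a high, pressure-gradient force acts outward with centrifugal, so Coriolis balances both:
fV = (1/ρ)|∂P/∂n| + V²/R  →  V² − fR·V + fR·V_g = 0
With fR = 1.44×10⁻⁴ × 693×10³ m = 99.5 m/s:
V = [fR − √((fR)² − 4 fR V_g)]/2 = [99.5 − √(99.5² − 4×99.5×14.7)]/2 = 17.9 m/s
Supergeostrophic (V > V_g = 14.7 m/s), as expected around a high.
Converting: 17.9 m/s × 1.944 = 35 knots

35 knots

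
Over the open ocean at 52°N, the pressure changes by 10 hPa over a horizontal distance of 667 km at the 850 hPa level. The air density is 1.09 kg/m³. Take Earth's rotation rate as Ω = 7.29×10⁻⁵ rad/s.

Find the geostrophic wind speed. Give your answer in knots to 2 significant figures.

Coriolis parameter at 52°N:
f = 2Ω sin φ = 2 × 7.29×10⁻⁵ × sin 52° = 1.15×10⁻⁴ s⁻¹
Pressure gradient: |∂P/∂n| = 1000 Pa / 667000 m = 1.50×10⁻³ Pa/m
Geostrophic balance (pressure-gradient force = Coriolis force):
V_g = (1/(fρ)) |∂P/∂n| = 1.50×10⁻³ / (1.15×10⁻⁴ × 1.09) = 12.0 m/s
Converting: 12.0 m/s × 1.944 = 23 knots

23 knots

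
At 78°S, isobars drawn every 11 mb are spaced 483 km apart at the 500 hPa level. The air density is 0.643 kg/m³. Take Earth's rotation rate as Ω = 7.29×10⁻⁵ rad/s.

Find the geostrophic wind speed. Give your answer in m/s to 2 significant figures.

Coriolis parameter at 78°S:
f = 2Ω sin φ = 2 × 7.29×10⁻⁵ × sin 78° = 1.43×10⁻⁴ s⁻¹
Pressure gradient: |∂P/∂n| = 1100 Pa / 483000 m = 2.28×10⁻³ Pa/m
Geostrophic balance (pressure-gradient force = Coriolis force):
V_g = (1/(fρ)) |∂P/∂n| = 2.28×10⁻³ / (1.43×10⁻⁴ × 0.643) = 24.8 m/s

25 m/s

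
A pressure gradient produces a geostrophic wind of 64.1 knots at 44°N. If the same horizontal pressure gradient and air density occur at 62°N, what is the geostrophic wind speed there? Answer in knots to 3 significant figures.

With the same pressure gradient and density, V_g ∝ 1/f ∝ 1/sin φ.
V₂ = V₁ · sin φ₁ / sin φ₂ = 64.1 × sin 44° / sin 62°
V₂ = 64.1 × 0.6947/0.8829 = 50.4 knots

50.4 knots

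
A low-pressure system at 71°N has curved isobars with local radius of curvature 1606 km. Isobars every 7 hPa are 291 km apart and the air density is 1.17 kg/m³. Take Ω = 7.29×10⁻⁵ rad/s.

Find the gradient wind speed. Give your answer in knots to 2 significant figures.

Coriolis parameter at 71°N:
f = 2Ω sin φ = 2 × 7.29×10⁻⁵ × sin 71° = 1.38×10⁻⁴ s⁻¹
Pressure gradient: |∂P/∂n| = 700 Pa / 291000 m = 2.41×10⁻³ Pa/m
Geostrophic speed: V_g = |∂P/∂n|/(fρ) = 2.41×10⁻³/(1.38×10⁻⁴ × 1.17) = 14.9 m/s
Around a low, centrifugal force acts outward with Coriolis, so pressure-gradient force balances both:
(1/ρ)|∂P/∂n| = fV + V²/R  →  V² + fR·V − fR·V_g = 0
With fR = 1.38×10⁻⁴ × 1606×10³ m = 221 m/s:
V = [−fR + √((fR)² + 4 fR V_g)]/2 = [−221 + √(221² + 4×221×14.9)]/2 = 14 m/s
Subgeostrophic (V < V_g = 14.9 m/s), as expected around a low.
Converting: 14 m/s × 1.944 = 27 knots

27 knots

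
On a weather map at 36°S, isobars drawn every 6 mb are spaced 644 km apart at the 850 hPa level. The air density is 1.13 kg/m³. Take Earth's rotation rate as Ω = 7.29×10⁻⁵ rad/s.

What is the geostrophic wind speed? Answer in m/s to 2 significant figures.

9.6 m/s

Coriolis parameter at 36°S:
f = 2Ω sin φ = 2 × 7.29×10⁻⁵ × sin 36° = 8.57×10⁻⁵ s⁻¹
Pressure gradient: |∂P/∂n| = 600 Pa / 644000 m = 9.32×10⁻⁴ Pa/m
Geostrophic balance (pressure-gradient force = Coriolis force):
V_g = (1/(fρ)) |∂P/∂n| = 9.32×10⁻⁴ / (8.57×10⁻⁵ × 1.13) = 9.62 m/s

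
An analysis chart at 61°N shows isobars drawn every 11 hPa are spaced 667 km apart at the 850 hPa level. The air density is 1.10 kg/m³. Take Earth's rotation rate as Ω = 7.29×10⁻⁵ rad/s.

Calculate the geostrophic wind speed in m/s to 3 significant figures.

Coriolis parameter at 61°N:
f = 2Ω sin φ = 2 × 7.29×10⁻⁵ × sin 61° = 1.28×10⁻⁴ s⁻¹
Pressure gradient: |∂P/∂n| = 1100 Pa / 667000 m = 1.65×10⁻³ Pa/m
Geostrophic balance (pressure-gradient force = Coriolis force):
V_g = (1/(fρ)) |∂P/∂n| = 1.65×10⁻³ / (1.28×10⁻⁴ × 1.10) = 11.8 m/s

11.8 m/s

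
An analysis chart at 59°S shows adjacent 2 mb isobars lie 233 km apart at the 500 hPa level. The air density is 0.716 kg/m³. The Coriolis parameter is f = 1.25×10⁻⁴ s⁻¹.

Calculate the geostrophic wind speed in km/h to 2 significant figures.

35 km/h

Pressure gradient: |∂P/∂n| = 200 Pa / 233000 m = 8.58×10⁻⁴ Pa/m
Geostrophic balance (pressure-gradient force = Coriolis force):
V_g = (1/(fρ)) |∂P/∂n| = 8.58×10⁻⁴ / (1.25×10⁻⁴ × 0.716) = 9.59 m/s
Converting: 9.59 m/s × 3.6 = 35 km/h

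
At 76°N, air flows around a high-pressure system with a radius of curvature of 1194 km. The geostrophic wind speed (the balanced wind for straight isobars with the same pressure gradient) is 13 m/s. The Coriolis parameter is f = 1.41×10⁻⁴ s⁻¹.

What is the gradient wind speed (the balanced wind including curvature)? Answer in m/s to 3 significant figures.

Around a high, pressure-gradient force acts outward with centrifugal, so Coriolis balances both:
fV = (1/ρ)|∂P/∂n| + V²/R  →  V² − fR·V + fR·V_g = 0
With fR = 1.41×10⁻⁴ × 1194×10³ m = 168 m/s:
V = [fR − √((fR)² − 4 fR V_g)]/2 = [168 − √(168² − 4×168×13)]/2 = 14.2 m/s
Supergeostrophic (V > V_g = 13 m/s), as expected around a high.

14.2 m/s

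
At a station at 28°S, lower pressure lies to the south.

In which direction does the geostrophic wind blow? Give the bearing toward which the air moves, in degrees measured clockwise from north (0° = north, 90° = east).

090°

The pressure-gradient force points toward the south (bearing 180°).
Geostrophic balance: in the Southern Hemisphere the Coriolis force deflects motion to the left, so the geostrophic wind blows 90° to the left of the pressure-gradient force (low pressure on the right).
Rotating 180° by 90° counterclockwise gives 090° — the wind blows toward the east.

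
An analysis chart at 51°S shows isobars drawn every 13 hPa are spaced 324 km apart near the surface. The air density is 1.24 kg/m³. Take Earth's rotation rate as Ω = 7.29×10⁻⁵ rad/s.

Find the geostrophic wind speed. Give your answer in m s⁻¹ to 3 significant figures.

Coriolis parameter at 51°S:
f = 2Ω sin φ = 2 × 7.29×10⁻⁵ × sin 51° = 1.13×10⁻⁴ s⁻¹
Pressure gradient: |∂P/∂n| = 1300 Pa / 324000 m = 4.01×10⁻³ Pa/m
Geostrophic balance (pressure-gradient force = Coriolis force):
V_g = (1/(fρ)) |∂P/∂n| = 4.01×10⁻³ / (1.13×10⁻⁴ × 1.24) = 28.6 m/s

28.6 m s⁻¹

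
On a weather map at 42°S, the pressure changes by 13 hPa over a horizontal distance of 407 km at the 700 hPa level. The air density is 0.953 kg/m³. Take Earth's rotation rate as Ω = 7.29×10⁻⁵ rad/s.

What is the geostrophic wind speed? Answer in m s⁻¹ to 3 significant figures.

34.4 m s⁻¹

Coriolis parameter at 42°S:
f = 2Ω sin φ = 2 × 7.29×10⁻⁵ × sin 42° = 9.76×10⁻⁵ s⁻¹
Pressure gradient: |∂P/∂n| = 1300 Pa / 407000 m = 3.19×10⁻³ Pa/m
Geostrophic balance (pressure-gradient force = Coriolis force):
V_g = (1/(fρ)) |∂P/∂n| = 3.19×10⁻³ / (9.76×10⁻⁵ × 0.953) = 34.4 m/s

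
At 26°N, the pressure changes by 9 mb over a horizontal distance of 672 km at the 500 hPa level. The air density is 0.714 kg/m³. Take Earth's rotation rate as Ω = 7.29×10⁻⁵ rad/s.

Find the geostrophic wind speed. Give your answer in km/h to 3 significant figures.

Coriolis parameter at 26°N:
f = 2Ω sin φ = 2 × 7.29×10⁻⁵ × sin 26° = 6.39×10⁻⁵ s⁻¹
Pressure gradient: |∂P/∂n| = 900 Pa / 672000 m = 1.34×10⁻³ Pa/m
Geostrophic balance (pressure-gradient force = Coriolis force):
V_g = (1/(fρ)) |∂P/∂n| = 1.34×10⁻³ / (6.39×10⁻⁵ × 0.714) = 29.3 m/s
Converting: 29.3 m/s × 3.6 = 106 km/h

106 km/h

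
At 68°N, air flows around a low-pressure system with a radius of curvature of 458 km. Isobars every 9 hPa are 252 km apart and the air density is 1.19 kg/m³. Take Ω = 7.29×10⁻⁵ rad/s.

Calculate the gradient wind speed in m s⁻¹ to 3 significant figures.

17.3 m s⁻¹

Coriolis parameter at 68°N:
f = 2Ω sin φ = 2 × 7.29×10⁻⁵ × sin 68° = 1.35×10⁻⁴ s⁻¹
Pressure gradient: |∂P/∂n| = 900 Pa / 252000 m = 3.57×10⁻³ Pa/m
Geostrophic speed: V_g = |∂P/∂n|/(fρ) = 3.57×10⁻³/(1.35×10⁻⁴ × 1.19) = 22.2 m/s
Around a low, centrifugal force acts outward with Coriolis, so pressure-gradient force balances both:
(1/ρ)|∂P/∂n| = fV + V²/R  →  V² + fR·V − fR·V_g = 0
With fR = 1.35×10⁻⁴ × 458×10³ m = 61.9 m/s:
V = [−fR + √((fR)² + 4 fR V_g)]/2 = [−61.9 + √(61.9² + 4×61.9×22.2)]/2 = 17.3 m/s
Subgeostrophic (V < V_g = 22.2 m/s), as expected around a low.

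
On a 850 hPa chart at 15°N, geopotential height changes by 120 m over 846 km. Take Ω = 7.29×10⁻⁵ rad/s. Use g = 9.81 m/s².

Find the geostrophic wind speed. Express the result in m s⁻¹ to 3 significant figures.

36.9 m s⁻¹

Coriolis parameter at 15°N:
f = 2Ω sin φ = 2 × 7.29×10⁻⁵ × sin 15° = 3.77×10⁻⁵ s⁻¹
Height gradient: |∂Z/∂n| = 120 m / 846000 m = 1.42×10⁻⁴
On a pressure surface, geostrophic balance gives V_g = (g/f)|∂Z/∂n|:
V_g = 9.81 × 1.42×10⁻⁴ / 3.77×10⁻⁵ = 36.9 m/s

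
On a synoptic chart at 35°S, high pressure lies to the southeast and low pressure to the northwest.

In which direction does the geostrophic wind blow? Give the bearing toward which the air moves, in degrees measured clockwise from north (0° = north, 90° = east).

225°

The pressure-gradient force points toward the northwest (bearing 315°).
Geostrophic balance: in the Southern Hemisphere the Coriolis force deflects motion to the left, so the geostrophic wind blows 90° to the left of the pressure-gradient force (low pressure on the right).
Rotating 315° by 90° counterclockwise gives 225° — the wind blows toward the southwest.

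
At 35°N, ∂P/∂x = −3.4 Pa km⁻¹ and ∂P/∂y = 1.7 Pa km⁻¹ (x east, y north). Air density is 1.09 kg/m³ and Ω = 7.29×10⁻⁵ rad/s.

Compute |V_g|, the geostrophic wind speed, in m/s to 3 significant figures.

Coriolis parameter at 35°N:
f = 2Ω sin φ = 2 × 7.29×10⁻⁵ × sin 35° = 8.36×10⁻⁵ s⁻¹
Component geostrophic relations (x east, y north):
u_g = −(1/(fρ)) ∂P/∂y,  v_g = (1/(fρ)) ∂P/∂x
u_g = −(1.7×10⁻³)/(8.36×10⁻⁵ × 1.09) = −18.6 m/s;  v_g = (−3.4×10⁻³)/(8.36×10⁻⁵ × 1.09) = −37.3 m/s
|V_g| = √(u_g² + v_g²) = 41.7 m/s

41.7 m/s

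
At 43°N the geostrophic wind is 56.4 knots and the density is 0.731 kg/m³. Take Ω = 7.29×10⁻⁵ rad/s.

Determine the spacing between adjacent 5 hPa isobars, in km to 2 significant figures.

Coriolis parameter at 43°N:
f = 2Ω sin φ = 2 × 7.29×10⁻⁵ × sin 43° = 9.94×10⁻⁵ s⁻¹
Wind speed in SI: 56.4 knots = 29.0 m/s
Geostrophic balance rearranged: |∂P/∂n| = f ρ V_g
|∂P/∂n| = 9.94×10⁻⁵ × 0.731 × 29.0 = 2.11×10⁻³ Pa/m
Isobar spacing: Δn = ΔP/|∂P/∂n| = 500 Pa / 2.11×10⁻³ Pa/m = 237080 m ≈ 240 km

240 km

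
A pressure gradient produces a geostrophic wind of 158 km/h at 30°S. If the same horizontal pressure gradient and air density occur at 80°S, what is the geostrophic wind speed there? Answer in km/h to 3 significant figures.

80.2 km/h

With the same pressure gradient and density, V_g ∝ 1/f ∝ 1/sin φ.
V₂ = V₁ · sin φ₁ / sin φ₂ = 158 × sin 30° / sin 80°
V₂ = 158 × 0.5000/0.9848 = 80.2 km/h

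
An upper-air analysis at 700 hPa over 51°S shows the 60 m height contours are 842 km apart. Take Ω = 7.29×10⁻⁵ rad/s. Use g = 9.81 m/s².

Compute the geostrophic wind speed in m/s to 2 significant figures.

Coriolis parameter at 51°S:
f = 2Ω sin φ = 2 × 7.29×10⁻⁵ × sin 51° = 1.13×10⁻⁴ s⁻¹
Height gradient: |∂Z/∂n| = 60 m / 842000 m = 7.13×10⁻⁵
On a pressure surface, geostrophic balance gives V_g = (g/f)|∂Z/∂n|:
V_g = 9.81 × 7.13×10⁻⁵ / 1.13×10⁻⁴ = 6.17 m/s

6.2 m/s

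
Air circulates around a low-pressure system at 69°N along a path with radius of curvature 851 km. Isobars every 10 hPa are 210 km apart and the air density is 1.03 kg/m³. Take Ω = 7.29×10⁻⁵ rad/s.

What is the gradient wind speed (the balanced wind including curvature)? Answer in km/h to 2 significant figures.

Coriolis parameter at 69°N:
f = 2Ω sin φ = 2 × 7.29×10⁻⁵ × sin 69° = 1.36×10⁻⁴ s⁻¹
Pressure gradient: |∂P/∂n| = 1000 Pa / 210000 m = 4.76×10⁻³ Pa/m
Geostrophic speed: V_g = |∂P/∂n|/(fρ) = 4.76×10⁻³/(1.36×10⁻⁴ × 1.03) = 34.0 m/s
Around a low, centrifugal force acts outward with Coriolis, so pressure-gradient force balances both:
(1/ρ)|∂P/∂n| = fV + V²/R  →  V² + fR·V − fR·V_g = 0
With fR = 1.36×10⁻⁴ × 851×10³ m = 116 m/s:
V = [−fR + √((fR)² + 4 fR V_g)]/2 = [−116 + √(116² + 4×116×34)]/2 = 27.5 m/s
Subgeostrophic (V < V_g = 34 m/s), as expected around a low.
Converting: 27.5 m/s × 3.6 = 99 km/h

99 km/h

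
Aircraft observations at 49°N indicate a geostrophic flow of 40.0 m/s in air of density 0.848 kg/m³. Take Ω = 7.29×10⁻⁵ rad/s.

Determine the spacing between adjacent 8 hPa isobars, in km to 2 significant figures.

Coriolis parameter at 49°N:
f = 2Ω sin φ = 2 × 7.29×10⁻⁵ × sin 49° = 1.10×10⁻⁴ s⁻¹
Geostrophic balance rearranged: |∂P/∂n| = f ρ V_g
|∂P/∂n| = 1.10×10⁻⁴ × 0.848 × 40.0 = 3.73×10⁻³ Pa/m
Isobar spacing: Δn = ΔP/|∂P/∂n| = 800 Pa / 3.73×10⁻³ Pa/m = 214337 m ≈ 210 km

210 km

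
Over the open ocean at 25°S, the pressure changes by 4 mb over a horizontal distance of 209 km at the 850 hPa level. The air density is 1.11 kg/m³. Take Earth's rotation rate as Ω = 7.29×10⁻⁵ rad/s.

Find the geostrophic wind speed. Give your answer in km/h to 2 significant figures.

Coriolis parameter at 25°S:
f = 2Ω sin φ = 2 × 7.29×10⁻⁵ × sin 25° = 6.16×10⁻⁵ s⁻¹
Pressure gradient: |∂P/∂n| = 400 Pa / 209000 m = 1.91×10⁻³ Pa/m
Geostrophic balance (pressure-gradient force = Coriolis force):
V_g = (1/(fρ)) |∂P/∂n| = 1.91×10⁻³ / (6.16×10⁻⁵ × 1.11) = 28.0 m/s
Converting: 28.0 m/s × 3.6 = 100 km/h

100 km/h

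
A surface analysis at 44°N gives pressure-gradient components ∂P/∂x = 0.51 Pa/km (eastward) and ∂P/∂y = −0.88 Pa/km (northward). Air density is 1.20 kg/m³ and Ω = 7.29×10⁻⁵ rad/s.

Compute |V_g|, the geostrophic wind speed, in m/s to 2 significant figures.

Coriolis parameter at 44°N:
f = 2Ω sin φ = 2 × 7.29×10⁻⁵ × sin 44° = 1.01×10⁻⁴ s⁻¹
Component geostrophic relations (x east, y north):
u_g = −(1/(fρ)) ∂P/∂y,  v_g = (1/(fρ)) ∂P/∂x
u_g = −(−0.88×10⁻³)/(1.01×10⁻⁴ × 1.20) = 7.24 m/s;  v_g = (0.51×10⁻³)/(1.01×10⁻⁴ × 1.20) = 4.20 m/s
|V_g| = √(u_g² + v_g²) = 8.37 m/s

8.4 m/s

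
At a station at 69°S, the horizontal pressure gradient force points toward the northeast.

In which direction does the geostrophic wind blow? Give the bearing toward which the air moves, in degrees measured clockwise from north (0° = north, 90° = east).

315°

The pressure-gradient force points toward the northeast (bearing 045°).
Geostrophic balance: in the Southern Hemisphere the Coriolis force deflects motion to the left, so the geostrophic wind blows 90° to the left of the pressure-gradient force (low pressure on the right).
Rotating 045° by 90° counterclockwise gives 315° — the wind blows toward the northwest.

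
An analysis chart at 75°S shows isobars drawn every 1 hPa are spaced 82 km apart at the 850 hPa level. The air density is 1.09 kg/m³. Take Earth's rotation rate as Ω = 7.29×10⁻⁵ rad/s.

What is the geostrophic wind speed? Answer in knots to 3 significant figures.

Coriolis parameter at 75°S:
f = 2Ω sin φ = 2 × 7.29×10⁻⁵ × sin 75° = 1.41×10⁻⁴ s⁻¹
Pressure gradient: |∂P/∂n| = 100 Pa / 82000 m = 1.22×10⁻³ Pa/m
Geostrophic balance (pressure-gradient force = Coriolis force):
V_g = (1/(fρ)) |∂P/∂n| = 1.22×10⁻³ / (1.41×10⁻⁴ × 1.09) = 7.94 m/s
Converting: 7.94 m/s × 1.944 = 15.4 knots

15.4 knots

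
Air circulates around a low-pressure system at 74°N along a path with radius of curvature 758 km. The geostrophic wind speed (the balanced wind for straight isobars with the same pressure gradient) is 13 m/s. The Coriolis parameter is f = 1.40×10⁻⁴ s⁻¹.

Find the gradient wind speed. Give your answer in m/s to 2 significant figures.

Around a low, centrifugal force acts outward with Coriolis, so pressure-gradient force balances both:
(1/ρ)|∂P/∂n| = fV + V²/R  →  V² + fR·V − fR·V_g = 0
With fR = 1.40×10⁻⁴ × 758×10³ m = 106 m/s:
V = [−fR + √((fR)² + 4 fR V_g)]/2 = [−106 + √(106² + 4×106×13)]/2 = 11.7 m/s
Subgeostrophic (V < V_g = 13 m/s), as expected around a low.

12 m/s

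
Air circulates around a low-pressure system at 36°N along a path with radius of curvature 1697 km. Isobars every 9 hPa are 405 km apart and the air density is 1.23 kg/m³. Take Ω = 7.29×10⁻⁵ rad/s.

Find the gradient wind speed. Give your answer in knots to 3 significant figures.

Coriolis parameter at 36°N:
f = 2Ω sin φ = 2 × 7.29×10⁻⁵ × sin 36° = 8.57×10⁻⁵ s⁻¹
Pressure gradient: |∂P/∂n| = 900 Pa / 405000 m = 2.22×10⁻³ Pa/m
Geostrophic speed: V_g = |∂P/∂n|/(fρ) = 2.22×10⁻³/(8.57×10⁻⁵ × 1.23) = 21.1 m/s
Around a low, centrifugal force acts outward with Coriolis, so pressure-gradient force balances both:
(1/ρ)|∂P/∂n| = fV + V²/R  →  V² + fR·V − fR·V_g = 0
With fR = 8.57×10⁻⁵ × 1697×10³ m = 145 m/s:
V = [−fR + √((fR)² + 4 fR V_g)]/2 = [−145 + √(145² + 4×145×21.1)]/2 = 18.7 m/s
Subgeostrophic (V < V_g = 21.1 m/s), as expected around a low.
Converting: 18.7 m/s × 1.944 = 36.3 knots

36.3 knots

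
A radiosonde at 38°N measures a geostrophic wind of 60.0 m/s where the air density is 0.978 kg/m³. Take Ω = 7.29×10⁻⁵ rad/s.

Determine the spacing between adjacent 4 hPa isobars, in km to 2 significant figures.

76 km

Coriolis parameter at 38°N:
f = 2Ω sin φ = 2 × 7.29×10⁻⁵ × sin 38° = 8.98×10⁻⁵ s⁻¹
Geostrophic balance rearranged: |∂P/∂n| = f ρ V_g
|∂P/∂n| = 8.98×10⁻⁵ × 0.978 × 60.0 = 5.27×10⁻³ Pa/m
Isobar spacing: Δn = ΔP/|∂P/∂n| = 400 Pa / 5.27×10⁻³ Pa/m = 75940 m ≈ 76 km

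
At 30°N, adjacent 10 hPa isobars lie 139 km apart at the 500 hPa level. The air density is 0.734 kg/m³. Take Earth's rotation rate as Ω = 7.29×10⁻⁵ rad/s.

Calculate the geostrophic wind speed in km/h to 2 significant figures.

480 km/h

Coriolis parameter at 30°N:
f = 2Ω sin φ = 2 × 7.29×10⁻⁵ × sin 30° = 7.29×10⁻⁵ s⁻¹
Pressure gradient: |∂P/∂n| = 1000 Pa / 139000 m = 7.19×10⁻³ Pa/m
Geostrophic balance (pressure-gradient force = Coriolis force):
V_g = (1/(fρ)) |∂P/∂n| = 7.19×10⁻³ / (7.29×10⁻⁵ × 0.734) = 134 m/s
Converting: 134 m/s × 3.6 = 480 km/h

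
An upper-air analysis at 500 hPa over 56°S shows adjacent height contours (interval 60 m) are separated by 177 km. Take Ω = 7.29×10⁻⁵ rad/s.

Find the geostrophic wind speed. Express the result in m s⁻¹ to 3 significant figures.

Coriolis parameter at 56°S:
f = 2Ω sin φ = 2 × 7.29×10⁻⁵ × sin 56° = 1.21×10⁻⁴ s⁻¹
Height gradient: |∂Z/∂n| = 60 m / 177000 m = 3.39×10⁻⁴
On a pressure surface, geostrophic balance gives V_g = (g/f)|∂Z/∂n|:
V_g = 9.81 × 3.39×10⁻⁴ / 1.21×10⁻⁴ = 27.5 m/s

27.5 m s⁻¹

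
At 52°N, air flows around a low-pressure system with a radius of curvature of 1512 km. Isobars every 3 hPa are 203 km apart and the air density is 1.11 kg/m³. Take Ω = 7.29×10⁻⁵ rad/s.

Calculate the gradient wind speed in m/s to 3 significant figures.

10.9 m/s

Coriolis parameter at 52°N:
f = 2Ω sin φ = 2 × 7.29×10⁻⁵ × sin 52° = 1.15×10⁻⁴ s⁻¹
Pressure gradient: |∂P/∂n| = 300 Pa / 203000 m = 1.48×10⁻³ Pa/m
Geostrophic speed: V_g = |∂P/∂n|/(fρ) = 1.48×10⁻³/(1.15×10⁻⁴ × 1.11) = 11.6 m/s
Around a low, centrifugal force acts outward with Coriolis, so pressure-gradient force balances both:
(1/ρ)|∂P/∂n| = fV + V²/R  →  V² + fR·V − fR·V_g = 0
With fR = 1.15×10⁻⁴ × 1512×10³ m = 174 m/s:
V = [−fR + √((fR)² + 4 fR V_g)]/2 = [−174 + √(174² + 4×174×11.6)]/2 = 10.9 m/s
Subgeostrophic (V < V_g = 11.6 m/s), as expected around a low.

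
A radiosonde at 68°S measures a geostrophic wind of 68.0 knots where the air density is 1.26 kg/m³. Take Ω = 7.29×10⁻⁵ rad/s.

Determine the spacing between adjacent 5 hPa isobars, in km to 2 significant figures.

Coriolis parameter at 68°S:
f = 2Ω sin φ = 2 × 7.29×10⁻⁵ × sin 68° = 1.35×10⁻⁴ s⁻¹
Wind speed in SI: 68.0 knots = 35.0 m/s
Geostrophic balance rearranged: |∂P/∂n| = f ρ V_g
|∂P/∂n| = 1.35×10⁻⁴ × 1.26 × 35.0 = 5.96×10⁻³ Pa/m
Isobar spacing: Δn = ΔP/|∂P/∂n| = 500 Pa / 5.96×10⁻³ Pa/m = 83913 m ≈ 84 km

84 km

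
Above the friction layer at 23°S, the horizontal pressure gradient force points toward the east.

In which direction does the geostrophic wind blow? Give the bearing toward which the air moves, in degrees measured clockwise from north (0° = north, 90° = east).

000°

The pressure-gradient force points toward the east (bearing 090°).
Geostrophic balance: in the Southern Hemisphere the Coriolis force deflects motion to the left, so the geostrophic wind blows 90° to the left of the pressure-gradient force (low pressure on the right).
Rotating 090° by 90° counterclockwise gives 000° — the wind blows toward the north.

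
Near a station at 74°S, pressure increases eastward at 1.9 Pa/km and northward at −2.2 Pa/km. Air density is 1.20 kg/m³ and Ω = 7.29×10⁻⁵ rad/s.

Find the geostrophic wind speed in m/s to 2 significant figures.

Coriolis parameter at 74°S:
f = 2Ω sin φ = 2 × 7.29×10⁻⁵ × sin 74° = 1.40×10⁻⁴ s⁻¹
In the Southern Hemisphere f is negative: f = −1.40×10⁻⁴ s⁻¹.
Component geostrophic relations (x east, y north):
u_g = −(1/(fρ)) ∂P/∂y,  v_g = (1/(fρ)) ∂P/∂x
u_g = −(−2.2×10⁻³)/(−1.40×10⁻⁴ × 1.20) = −13.1 m/s;  v_g = (1.9×10⁻³)/(−1.40×10⁻⁴ × 1.20) = −11.3 m/s
|V_g| = √(u_g² + v_g²) = 17.3 m/s

17 m/s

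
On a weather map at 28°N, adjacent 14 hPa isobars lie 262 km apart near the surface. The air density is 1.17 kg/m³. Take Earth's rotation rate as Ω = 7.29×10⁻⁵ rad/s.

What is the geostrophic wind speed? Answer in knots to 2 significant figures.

130 knots

Coriolis parameter at 28°N:
f = 2Ω sin φ = 2 × 7.29×10⁻⁵ × sin 28° = 6.84×10⁻⁵ s⁻¹
Pressure gradient: |∂P/∂n| = 1400 Pa / 262000 m = 5.34×10⁻³ Pa/m
Geostrophic balance (pressure-gradient force = Coriolis force):
V_g = (1/(fρ)) |∂P/∂n| = 5.34×10⁻³ / (6.84×10⁻⁵ × 1.17) = 66.7 m/s
Converting: 66.7 m/s × 1.944 = 130 knots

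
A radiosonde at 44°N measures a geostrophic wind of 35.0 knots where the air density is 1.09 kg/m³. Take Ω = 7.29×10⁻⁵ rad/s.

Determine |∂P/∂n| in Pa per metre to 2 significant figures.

Coriolis parameter at 44°N:
f = 2Ω sin φ = 2 × 7.29×10⁻⁵ × sin 44° = 1.01×10⁻⁴ s⁻¹
Wind speed in SI: 35.0 knots = 18.0 m/s
Geostrophic balance rearranged: |∂P/∂n| = f ρ V_g
|∂P/∂n| = 1.01×10⁻⁴ × 1.09 × 18.0 = 1.99×10⁻³ Pa/m

2.0×10⁻³ Pa/m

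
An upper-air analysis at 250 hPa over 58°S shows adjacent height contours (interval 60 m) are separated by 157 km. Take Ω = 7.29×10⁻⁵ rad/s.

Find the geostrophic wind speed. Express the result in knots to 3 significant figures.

Coriolis parameter at 58°S:
f = 2Ω sin φ = 2 × 7.29×10⁻⁵ × sin 58° = 1.24×10⁻⁴ s⁻¹
Height gradient: |∂Z/∂n| = 60 m / 157000 m = 3.82×10⁻⁴
On a pressure surface, geostrophic balance gives V_g = (g/f)|∂Z/∂n|:
V_g = 9.81 × 3.82×10⁻⁴ / 1.24×10⁻⁴ = 30.3 m/s
Converting: 30.3 m/s × 1.944 = 58.9 knots

58.9 knots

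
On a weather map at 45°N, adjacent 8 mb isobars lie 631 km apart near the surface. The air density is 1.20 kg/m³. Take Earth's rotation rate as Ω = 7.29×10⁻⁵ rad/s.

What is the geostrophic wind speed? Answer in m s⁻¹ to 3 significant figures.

Coriolis parameter at 45°N:
f = 2Ω sin φ = 2 × 7.29×10⁻⁵ × sin 45° = 1.03×10⁻⁴ s⁻¹
Pressure gradient: |∂P/∂n| = 800 Pa / 631000 m = 1.27×10⁻³ Pa/m
Geostrophic balance (pressure-gradient force = Coriolis force):
V_g = (1/(fρ)) |∂P/∂n| = 1.27×10⁻³ / (1.03×10⁻⁴ × 1.20) = 10.2 m/s

10.2 m s⁻¹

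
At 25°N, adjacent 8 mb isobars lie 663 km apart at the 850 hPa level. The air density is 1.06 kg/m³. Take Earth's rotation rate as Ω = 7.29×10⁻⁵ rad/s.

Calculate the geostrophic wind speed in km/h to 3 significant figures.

Coriolis parameter at 25°N:
f = 2Ω sin φ = 2 × 7.29×10⁻⁵ × sin 25° = 6.16×10⁻⁵ s⁻¹
Pressure gradient: |∂P/∂n| = 800 Pa / 663000 m = 1.21×10⁻³ Pa/m
Geostrophic balance (pressure-gradient force = Coriolis force):
V_g = (1/(fρ)) |∂P/∂n| = 1.21×10⁻³ / (6.16×10⁻⁵ × 1.06) = 18.5 m/s
Converting: 18.5 m/s × 3.6 = 66.5 km/h

66.5 km/h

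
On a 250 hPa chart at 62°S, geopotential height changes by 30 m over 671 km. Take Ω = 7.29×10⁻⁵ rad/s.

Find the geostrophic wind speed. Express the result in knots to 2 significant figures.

6.6 knots

Coriolis parameter at 62°S:
f = 2Ω sin φ = 2 × 7.29×10⁻⁵ × sin 62° = 1.29×10⁻⁴ s⁻¹
Height gradient: |∂Z/∂n| = 30 m / 671000 m = 4.47×10⁻⁵
On a pressure surface, geostrophic balance gives V_g = (g/f)|∂Z/∂n|:
V_g = 9.81 × 4.47×10⁻⁵ / 1.29×10⁻⁴ = 3.41 m/s
Converting: 3.41 m/s × 1.944 = 6.6 knots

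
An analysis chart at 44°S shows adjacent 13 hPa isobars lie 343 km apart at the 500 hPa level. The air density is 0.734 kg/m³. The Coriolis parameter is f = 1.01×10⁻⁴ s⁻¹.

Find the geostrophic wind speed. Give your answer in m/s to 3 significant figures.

Pressure gradient: |∂P/∂n| = 1300 Pa / 343000 m = 3.79×10⁻³ Pa/m
Geostrophic balance (pressure-gradient force = Coriolis force):
V_g = (1/(fρ)) |∂P/∂n| = 3.79×10⁻³ / (1.01×10⁻⁴ × 0.734) = 51.1 m/s

51.1 m/s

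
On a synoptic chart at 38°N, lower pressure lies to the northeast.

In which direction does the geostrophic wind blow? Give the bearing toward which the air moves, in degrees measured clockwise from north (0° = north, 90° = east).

135°

The pressure-gradient force points toward the northeast (bearing 045°).
Geostrophic balance: in the Northern Hemisphere the Coriolis force deflects motion to the right, so the geostrophic wind blows 90° to the right of the pressure-gradient force (low pressure on the left).
Rotating 045° by 90° clockwise gives 135° — the wind blows toward the southeast.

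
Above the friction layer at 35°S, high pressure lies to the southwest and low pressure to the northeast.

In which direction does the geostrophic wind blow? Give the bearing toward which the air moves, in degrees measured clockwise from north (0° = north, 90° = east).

315°

The pressure-gradient force points toward the northeast (bearing 045°).
Geostrophic balance: in the Southern Hemisphere the Coriolis force deflects motion to the left, so the geostrophic wind blows 90° to the left of the pressure-gradient force (low pressure on the right).
Rotating 045° by 90° counterclockwise gives 315° — the wind blows toward the northwest.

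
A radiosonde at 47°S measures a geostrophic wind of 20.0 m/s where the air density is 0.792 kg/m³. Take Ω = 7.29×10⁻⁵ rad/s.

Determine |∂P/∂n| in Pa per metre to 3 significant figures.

Coriolis parameter at 47°S:
f = 2Ω sin φ = 2 × 7.29×10⁻⁵ × sin 47° = 1.07×10⁻⁴ s⁻¹
Geostrophic balance rearranged: |∂P/∂n| = f ρ V_g
|∂P/∂n| = 1.07×10⁻⁴ × 0.792 × 20.0 = 1.69×10⁻³ Pa/m

1.69×10⁻³ Pa/m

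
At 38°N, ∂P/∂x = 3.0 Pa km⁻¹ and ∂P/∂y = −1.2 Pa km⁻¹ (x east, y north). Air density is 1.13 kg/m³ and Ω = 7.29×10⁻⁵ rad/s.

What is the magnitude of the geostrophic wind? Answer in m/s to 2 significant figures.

32 m/s

Coriolis parameter at 38°N:
f = 2Ω sin φ = 2 × 7.29×10⁻⁵ × sin 38° = 8.98×10⁻⁵ s⁻¹
Component geostrophic relations (x east, y north):
u_g = −(1/(fρ)) ∂P/∂y,  v_g = (1/(fρ)) ∂P/∂x
u_g = −(−1.2×10⁻³)/(8.98×10⁻⁵ × 1.13) = 11.8 m/s;  v_g = (3.0×10⁻³)/(8.98×10⁻⁵ × 1.13) = 29.6 m/s
|V_g| = √(u_g² + v_g²) = 31.9 m/s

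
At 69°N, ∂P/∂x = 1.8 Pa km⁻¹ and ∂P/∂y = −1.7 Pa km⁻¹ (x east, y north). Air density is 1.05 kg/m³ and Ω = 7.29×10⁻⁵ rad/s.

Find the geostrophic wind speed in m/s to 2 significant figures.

Coriolis parameter at 69°N:
f = 2Ω sin φ = 2 × 7.29×10⁻⁵ × sin 69° = 1.36×10⁻⁴ s⁻¹
Component geostrophic relations (x east, y north):
u_g = −(1/(fρ)) ∂P/∂y,  v_g = (1/(fρ)) ∂P/∂x
u_g = −(−1.7×10⁻³)/(1.36×10⁻⁴ × 1.05) = 11.9 m/s;  v_g = (1.8×10⁻³)/(1.36×10⁻⁴ × 1.05) = 12.6 m/s
|V_g| = √(u_g² + v_g²) = 17.3 m/s

17 m/s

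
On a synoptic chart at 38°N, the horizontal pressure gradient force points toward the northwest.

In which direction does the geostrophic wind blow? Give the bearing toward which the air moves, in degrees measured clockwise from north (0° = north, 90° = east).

045°

The pressure-gradient force points toward the northwest (bearing 315°).
Geostrophic balance: in the Northern Hemisphere the Coriolis force deflects motion to the right, so the geostrophic wind blows 90° to the right of the pressure-gradient force (low pressure on the left).
Rotating 315° by 90° clockwise gives 045° — the wind blows toward the northeast.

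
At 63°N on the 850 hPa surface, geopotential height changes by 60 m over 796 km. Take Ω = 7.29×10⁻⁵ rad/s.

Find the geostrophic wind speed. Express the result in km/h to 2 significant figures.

Coriolis parameter at 63°N:
f = 2Ω sin φ = 2 × 7.29×10⁻⁵ × sin 63° = 1.30×10⁻⁴ s⁻¹
Height gradient: |∂Z/∂n| = 60 m / 796000 m = 7.54×10⁻⁵
On a pressure surface, geostrophic balance gives V_g = (g/f)|∂Z/∂n|:
V_g = 9.81 × 7.54×10⁻⁵ / 1.30×10⁻⁴ = 5.69 m/s
Converting: 5.69 m/s × 3.6 = 20 km/h

20 km/h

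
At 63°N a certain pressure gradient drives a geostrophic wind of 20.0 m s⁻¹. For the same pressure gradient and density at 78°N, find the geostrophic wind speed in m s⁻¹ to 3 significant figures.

18.2 m s⁻¹

With the same pressure gradient and density, V_g ∝ 1/f ∝ 1/sin φ.
V₂ = V₁ · sin φ₁ / sin φ₂ = 20.0 × sin 63° / sin 78°
V₂ = 20.0 × 0.8910/0.9781 = 18.2 m s⁻¹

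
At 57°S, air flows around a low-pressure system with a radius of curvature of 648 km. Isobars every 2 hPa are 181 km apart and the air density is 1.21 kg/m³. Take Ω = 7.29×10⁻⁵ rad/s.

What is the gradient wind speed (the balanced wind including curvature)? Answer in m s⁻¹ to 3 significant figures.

Coriolis parameter at 57°S:
f = 2Ω sin φ = 2 × 7.29×10⁻⁵ × sin 57° = 1.22×10⁻⁴ s⁻¹
Pressure gradient: |∂P/∂n| = 200 Pa / 181000 m = 1.10×10⁻³ Pa/m
Geostrophic speed: V_g = |∂P/∂n|/(fρ) = 1.10×10⁻³/(1.22×10⁻⁴ × 1.21) = 7.47 m/s
Around a low, centrifugal force acts outward with Coriolis, so pressure-gradient force balances both:
(1/ρ)|∂P/∂n| = fV + V²/R  →  V² + fR·V − fR·V_g = 0
With fR = 1.22×10⁻⁴ × 648×10³ m = 79.2 m/s:
V = [−fR + √((fR)² + 4 fR V_g)]/2 = [−79.2 + √(79.2² + 4×79.2×7.47)]/2 = 6.87 m/s
Subgeostrophic (V < V_g = 7.47 m/s), as expected around a low.

6.87 m s⁻¹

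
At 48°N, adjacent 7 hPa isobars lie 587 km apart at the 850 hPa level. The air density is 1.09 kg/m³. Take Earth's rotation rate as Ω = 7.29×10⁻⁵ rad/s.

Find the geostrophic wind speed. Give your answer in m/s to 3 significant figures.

Coriolis parameter at 48°N:
f = 2Ω sin φ = 2 × 7.29×10⁻⁵ × sin 48° = 1.08×10⁻⁴ s⁻¹
Pressure gradient: |∂P/∂n| = 700 Pa / 587000 m = 1.19×10⁻³ Pa/m
Geostrophic balance (pressure-gradient force = Coriolis force):
V_g = (1/(fρ)) |∂P/∂n| = 1.19×10⁻³ / (1.08×10⁻⁴ × 1.09) = 10.1 m/s

10.1 m/s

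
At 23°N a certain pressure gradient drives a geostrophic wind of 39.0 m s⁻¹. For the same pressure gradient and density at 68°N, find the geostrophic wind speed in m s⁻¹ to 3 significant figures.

16.4 m s⁻¹

With the same pressure gradient and density, V_g ∝ 1/f ∝ 1/sin φ.
V₂ = V₁ · sin φ₁ / sin φ₂ = 39.0 × sin 23° / sin 68°
V₂ = 39.0 × 0.3907/0.9272 = 16.4 m s⁻¹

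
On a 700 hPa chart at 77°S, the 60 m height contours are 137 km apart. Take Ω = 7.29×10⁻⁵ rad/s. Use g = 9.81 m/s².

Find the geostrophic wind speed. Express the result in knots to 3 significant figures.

58.8 knots

Coriolis parameter at 77°S:
f = 2Ω sin φ = 2 × 7.29×10⁻⁵ × sin 77° = 1.42×10⁻⁴ s⁻¹
Height gradient: |∂Z/∂n| = 60 m / 137000 m = 4.38×10⁻⁴
On a pressure surface, geostrophic balance gives V_g = (g/f)|∂Z/∂n|:
V_g = 9.81 × 4.38×10⁻⁴ / 1.42×10⁻⁴ = 30.2 m/s
Converting: 30.2 m/s × 1.944 = 58.8 knots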